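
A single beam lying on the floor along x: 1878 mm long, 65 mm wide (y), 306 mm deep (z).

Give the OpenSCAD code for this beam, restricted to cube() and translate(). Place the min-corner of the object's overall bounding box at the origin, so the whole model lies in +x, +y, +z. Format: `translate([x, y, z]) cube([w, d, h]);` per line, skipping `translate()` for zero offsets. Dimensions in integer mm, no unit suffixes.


cube([1878, 65, 306]);


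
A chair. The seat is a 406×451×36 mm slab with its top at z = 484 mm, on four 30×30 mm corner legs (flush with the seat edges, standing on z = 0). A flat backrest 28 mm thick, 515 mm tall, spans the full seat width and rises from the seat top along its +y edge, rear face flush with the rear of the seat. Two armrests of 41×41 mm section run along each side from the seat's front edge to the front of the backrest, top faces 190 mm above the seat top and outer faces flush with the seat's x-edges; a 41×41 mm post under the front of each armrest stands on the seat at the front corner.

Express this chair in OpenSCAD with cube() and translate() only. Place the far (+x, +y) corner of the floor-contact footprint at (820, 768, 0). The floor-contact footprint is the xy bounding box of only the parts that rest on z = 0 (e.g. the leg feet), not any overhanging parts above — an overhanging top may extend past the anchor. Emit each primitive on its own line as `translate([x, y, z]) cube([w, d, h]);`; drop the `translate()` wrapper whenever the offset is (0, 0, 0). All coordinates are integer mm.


translate([414, 317, 448]) cube([406, 451, 36]);
translate([414, 317, 0]) cube([30, 30, 448]);
translate([790, 317, 0]) cube([30, 30, 448]);
translate([414, 738, 0]) cube([30, 30, 448]);
translate([790, 738, 0]) cube([30, 30, 448]);
translate([414, 740, 484]) cube([406, 28, 515]);
translate([414, 317, 633]) cube([41, 423, 41]);
translate([779, 317, 633]) cube([41, 423, 41]);
translate([414, 317, 484]) cube([41, 41, 149]);
translate([779, 317, 484]) cube([41, 41, 149]);


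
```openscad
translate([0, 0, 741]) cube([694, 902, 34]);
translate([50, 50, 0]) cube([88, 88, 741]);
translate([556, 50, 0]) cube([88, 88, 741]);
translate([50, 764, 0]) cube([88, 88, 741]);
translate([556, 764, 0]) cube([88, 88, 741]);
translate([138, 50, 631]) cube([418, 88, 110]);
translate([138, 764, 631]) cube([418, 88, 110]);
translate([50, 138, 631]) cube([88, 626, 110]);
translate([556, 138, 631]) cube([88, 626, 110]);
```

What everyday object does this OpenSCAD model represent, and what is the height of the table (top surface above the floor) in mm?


A table. The table height is 775 mm.

A 694×902×34 slab sits at z = 741 on four 88 mm square posts — a table. The top surface is at 741 + 34 = 775 mm.


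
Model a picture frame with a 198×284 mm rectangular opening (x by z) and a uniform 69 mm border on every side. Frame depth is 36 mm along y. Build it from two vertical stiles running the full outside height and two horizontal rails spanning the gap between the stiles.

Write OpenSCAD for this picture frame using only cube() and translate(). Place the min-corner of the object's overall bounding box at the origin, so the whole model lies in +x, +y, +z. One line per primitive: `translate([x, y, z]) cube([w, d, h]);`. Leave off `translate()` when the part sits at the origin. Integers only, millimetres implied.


cube([69, 36, 422]);
translate([267, 0, 0]) cube([69, 36, 422]);
translate([69, 0, 0]) cube([198, 36, 69]);
translate([69, 0, 353]) cube([198, 36, 69]);


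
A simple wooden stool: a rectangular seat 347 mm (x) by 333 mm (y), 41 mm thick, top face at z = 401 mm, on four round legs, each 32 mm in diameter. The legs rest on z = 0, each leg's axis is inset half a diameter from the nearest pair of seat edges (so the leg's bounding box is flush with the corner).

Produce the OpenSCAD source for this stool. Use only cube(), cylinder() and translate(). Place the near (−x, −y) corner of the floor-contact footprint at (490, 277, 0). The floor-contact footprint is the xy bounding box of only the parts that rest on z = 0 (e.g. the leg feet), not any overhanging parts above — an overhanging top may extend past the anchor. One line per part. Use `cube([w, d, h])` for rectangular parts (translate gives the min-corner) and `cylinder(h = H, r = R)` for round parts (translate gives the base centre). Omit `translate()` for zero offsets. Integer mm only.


translate([490, 277, 360]) cube([347, 333, 41]);
translate([506, 293, 0]) cylinder(h = 360, r = 16);
translate([821, 293, 0]) cylinder(h = 360, r = 16);
translate([506, 594, 0]) cylinder(h = 360, r = 16);
translate([821, 594, 0]) cylinder(h = 360, r = 16);


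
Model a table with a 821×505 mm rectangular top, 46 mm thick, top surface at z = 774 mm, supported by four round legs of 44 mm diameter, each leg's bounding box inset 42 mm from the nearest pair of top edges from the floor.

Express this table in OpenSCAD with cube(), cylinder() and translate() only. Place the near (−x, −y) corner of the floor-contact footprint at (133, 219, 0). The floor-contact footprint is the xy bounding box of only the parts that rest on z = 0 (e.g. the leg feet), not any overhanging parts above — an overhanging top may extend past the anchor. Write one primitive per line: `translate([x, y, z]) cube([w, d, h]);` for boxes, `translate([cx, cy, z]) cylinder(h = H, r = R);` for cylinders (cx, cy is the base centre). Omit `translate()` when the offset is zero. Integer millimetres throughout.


translate([91, 177, 728]) cube([821, 505, 46]);
translate([155, 241, 0]) cylinder(h = 728, r = 22);
translate([848, 241, 0]) cylinder(h = 728, r = 22);
translate([155, 618, 0]) cylinder(h = 728, r = 22);
translate([848, 618, 0]) cylinder(h = 728, r = 22);


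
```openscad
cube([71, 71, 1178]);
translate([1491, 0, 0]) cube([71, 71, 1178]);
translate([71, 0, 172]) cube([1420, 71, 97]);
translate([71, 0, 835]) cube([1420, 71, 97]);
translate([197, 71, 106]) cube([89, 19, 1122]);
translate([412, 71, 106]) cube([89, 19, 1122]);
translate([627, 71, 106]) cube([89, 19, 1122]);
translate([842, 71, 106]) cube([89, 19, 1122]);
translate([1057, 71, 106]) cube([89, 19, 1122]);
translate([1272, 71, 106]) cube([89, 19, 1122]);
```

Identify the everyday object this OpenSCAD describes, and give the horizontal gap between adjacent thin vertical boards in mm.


A fence section. The picket gap is 126 mm.

Two posts, two rails, 6 pickets — a fence section. Span 1420 mm holds 6 pickets of 89 mm with 7 equal gaps: ⌊(1420 − 6·89) / 7⌋ = 126 mm.


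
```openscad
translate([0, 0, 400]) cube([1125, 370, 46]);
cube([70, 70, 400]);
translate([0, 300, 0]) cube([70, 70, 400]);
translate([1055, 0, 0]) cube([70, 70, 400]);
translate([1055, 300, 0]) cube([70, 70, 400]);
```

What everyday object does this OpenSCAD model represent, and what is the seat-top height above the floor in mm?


A bench. The seat-top height is 446 mm.

A long slab on four corner posts — a bench. The slab sits at z = 400 with thickness 46, so the top is 400 + 46 = 446 mm.


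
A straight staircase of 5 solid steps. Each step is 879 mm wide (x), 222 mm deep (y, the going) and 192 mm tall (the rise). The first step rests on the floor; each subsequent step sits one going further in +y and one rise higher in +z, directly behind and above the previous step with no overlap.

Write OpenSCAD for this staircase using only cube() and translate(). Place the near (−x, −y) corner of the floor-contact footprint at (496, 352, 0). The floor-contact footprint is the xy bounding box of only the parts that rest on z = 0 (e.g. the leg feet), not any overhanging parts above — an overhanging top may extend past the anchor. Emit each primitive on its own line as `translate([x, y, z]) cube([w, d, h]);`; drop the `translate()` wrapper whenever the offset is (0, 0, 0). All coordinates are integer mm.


translate([496, 352, 0]) cube([879, 222, 192]);
translate([496, 574, 192]) cube([879, 222, 192]);
translate([496, 796, 384]) cube([879, 222, 192]);
translate([496, 1018, 576]) cube([879, 222, 192]);
translate([496, 1240, 768]) cube([879, 222, 192]);


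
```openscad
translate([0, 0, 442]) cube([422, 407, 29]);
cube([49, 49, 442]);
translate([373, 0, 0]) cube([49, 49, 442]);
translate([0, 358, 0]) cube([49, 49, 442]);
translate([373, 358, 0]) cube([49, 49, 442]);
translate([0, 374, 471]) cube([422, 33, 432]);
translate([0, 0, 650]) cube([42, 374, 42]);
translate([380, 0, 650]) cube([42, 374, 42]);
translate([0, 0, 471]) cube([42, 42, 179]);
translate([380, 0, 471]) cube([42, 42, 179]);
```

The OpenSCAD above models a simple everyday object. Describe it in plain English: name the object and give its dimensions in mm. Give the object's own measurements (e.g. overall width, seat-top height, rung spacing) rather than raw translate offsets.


A chair. The seat is a 422×407×29 mm slab with its top at z = 471 mm, on four 49×49 mm corner legs (flush with the seat edges, standing on z = 0). A flat backrest 33 mm thick, 432 mm tall, spans the full seat width and rises from the seat top along its +y edge, rear face flush with the rear of the seat. Two armrests of 42×42 mm section run along each side from the seat's front edge to the front of the backrest, top faces 221 mm above the seat top and outer faces flush with the seat's x-edges; a 42×42 mm post under the front of each armrest stands on the seat at the front corner.


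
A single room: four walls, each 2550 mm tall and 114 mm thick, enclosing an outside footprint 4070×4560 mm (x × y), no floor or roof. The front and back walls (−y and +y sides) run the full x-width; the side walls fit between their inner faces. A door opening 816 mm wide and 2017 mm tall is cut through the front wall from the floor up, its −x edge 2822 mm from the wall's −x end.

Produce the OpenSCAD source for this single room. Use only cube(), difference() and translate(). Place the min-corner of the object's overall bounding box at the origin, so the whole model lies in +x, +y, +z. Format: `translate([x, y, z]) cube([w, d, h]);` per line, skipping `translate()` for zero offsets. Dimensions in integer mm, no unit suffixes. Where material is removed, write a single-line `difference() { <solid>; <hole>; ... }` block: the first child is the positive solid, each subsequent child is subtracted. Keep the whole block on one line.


difference() { cube([4070, 114, 2550]); translate([2822, 0, 0]) cube([816, 114, 2017]); }
translate([0, 4446, 0]) cube([4070, 114, 2550]);
translate([0, 114, 0]) cube([114, 4332, 2550]);
translate([3956, 114, 0]) cube([114, 4332, 2550]);


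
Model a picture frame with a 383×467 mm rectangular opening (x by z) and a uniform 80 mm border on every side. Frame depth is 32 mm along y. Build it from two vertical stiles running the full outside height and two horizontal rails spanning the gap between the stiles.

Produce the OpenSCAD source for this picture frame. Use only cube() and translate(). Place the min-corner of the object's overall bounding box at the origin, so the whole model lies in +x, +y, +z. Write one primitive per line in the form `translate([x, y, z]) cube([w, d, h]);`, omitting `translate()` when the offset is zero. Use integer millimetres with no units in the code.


cube([80, 32, 627]);
translate([463, 0, 0]) cube([80, 32, 627]);
translate([80, 0, 0]) cube([383, 32, 80]);
translate([80, 0, 547]) cube([383, 32, 80]);


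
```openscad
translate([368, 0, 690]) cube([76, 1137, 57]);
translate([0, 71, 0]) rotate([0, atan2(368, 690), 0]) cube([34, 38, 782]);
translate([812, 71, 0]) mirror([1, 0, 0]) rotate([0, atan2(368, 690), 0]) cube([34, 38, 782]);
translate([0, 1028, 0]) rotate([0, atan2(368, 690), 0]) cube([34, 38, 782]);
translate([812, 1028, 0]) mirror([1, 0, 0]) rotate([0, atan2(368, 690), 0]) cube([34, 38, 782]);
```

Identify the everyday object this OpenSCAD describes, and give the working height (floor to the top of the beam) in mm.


A sawhorse. The overall height is 747 mm.

A beam across two mirrored pairs of raked legs — a sawhorse. The beam's underside is at z = 690 (matching the legs' vertical rise in atan2(368, 690)) and the beam is 57 mm tall, so its top is at 690 + 57 = 747 mm. The raked legs top out at the beam's underside, so that is the highest point.


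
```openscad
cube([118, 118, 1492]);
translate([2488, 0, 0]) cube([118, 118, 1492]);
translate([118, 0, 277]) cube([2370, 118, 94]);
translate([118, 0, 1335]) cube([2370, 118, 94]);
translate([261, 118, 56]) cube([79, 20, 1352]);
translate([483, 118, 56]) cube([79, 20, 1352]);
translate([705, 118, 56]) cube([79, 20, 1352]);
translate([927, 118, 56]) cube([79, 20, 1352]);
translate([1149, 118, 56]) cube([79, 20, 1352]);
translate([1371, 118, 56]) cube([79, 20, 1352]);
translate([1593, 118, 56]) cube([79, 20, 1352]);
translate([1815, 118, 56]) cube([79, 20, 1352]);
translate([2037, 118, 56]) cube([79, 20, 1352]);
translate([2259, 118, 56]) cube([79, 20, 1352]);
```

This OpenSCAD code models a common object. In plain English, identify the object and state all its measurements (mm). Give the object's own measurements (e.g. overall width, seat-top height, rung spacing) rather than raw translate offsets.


A fence section. Two 118×118 mm posts, 1492 mm tall, stand on the floor with a clear span of 2370 mm between their inner faces. Two horizontal rails of 118×94 mm section span the gap between the posts with their undersides at z = 277 mm and z = 1335 mm, flush with the posts' −y face. 10 pickets, each 79 mm wide, 20 mm thick and 1352 mm tall, are fixed to the +y face of the rails with their bottoms at z = 56 mm, spaced across the span with a 143 mm gap after the −x post and between neighbouring pickets, with 150 mm left before the +x post.


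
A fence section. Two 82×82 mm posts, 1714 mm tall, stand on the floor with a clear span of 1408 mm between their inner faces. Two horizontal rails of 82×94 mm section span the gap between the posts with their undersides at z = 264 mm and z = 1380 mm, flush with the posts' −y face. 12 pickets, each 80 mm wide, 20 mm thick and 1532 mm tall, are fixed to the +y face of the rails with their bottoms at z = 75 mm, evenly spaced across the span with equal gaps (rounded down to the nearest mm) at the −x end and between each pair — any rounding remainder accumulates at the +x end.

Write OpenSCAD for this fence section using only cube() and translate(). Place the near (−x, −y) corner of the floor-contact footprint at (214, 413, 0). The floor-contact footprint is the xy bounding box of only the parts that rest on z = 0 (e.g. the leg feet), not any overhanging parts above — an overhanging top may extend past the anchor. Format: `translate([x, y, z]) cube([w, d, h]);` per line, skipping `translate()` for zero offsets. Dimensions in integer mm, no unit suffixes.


translate([214, 413, 0]) cube([82, 82, 1714]);
translate([1704, 413, 0]) cube([82, 82, 1714]);
translate([296, 413, 264]) cube([1408, 82, 94]);
translate([296, 413, 1380]) cube([1408, 82, 94]);
translate([330, 495, 75]) cube([80, 20, 1532]);
translate([444, 495, 75]) cube([80, 20, 1532]);
translate([558, 495, 75]) cube([80, 20, 1532]);
translate([672, 495, 75]) cube([80, 20, 1532]);
translate([786, 495, 75]) cube([80, 20, 1532]);
translate([900, 495, 75]) cube([80, 20, 1532]);
translate([1014, 495, 75]) cube([80, 20, 1532]);
translate([1128, 495, 75]) cube([80, 20, 1532]);
translate([1242, 495, 75]) cube([80, 20, 1532]);
translate([1356, 495, 75]) cube([80, 20, 1532]);
translate([1470, 495, 75]) cube([80, 20, 1532]);
translate([1584, 495, 75]) cube([80, 20, 1532]);


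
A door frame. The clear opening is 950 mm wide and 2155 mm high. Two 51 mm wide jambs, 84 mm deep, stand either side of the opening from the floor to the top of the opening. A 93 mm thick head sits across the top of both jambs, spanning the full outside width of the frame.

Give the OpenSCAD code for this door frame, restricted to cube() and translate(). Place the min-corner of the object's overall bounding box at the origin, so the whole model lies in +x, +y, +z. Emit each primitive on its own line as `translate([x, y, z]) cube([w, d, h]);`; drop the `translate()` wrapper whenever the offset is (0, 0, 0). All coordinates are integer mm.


cube([51, 84, 2155]);
translate([1001, 0, 0]) cube([51, 84, 2155]);
translate([0, 0, 2155]) cube([1052, 84, 93]);


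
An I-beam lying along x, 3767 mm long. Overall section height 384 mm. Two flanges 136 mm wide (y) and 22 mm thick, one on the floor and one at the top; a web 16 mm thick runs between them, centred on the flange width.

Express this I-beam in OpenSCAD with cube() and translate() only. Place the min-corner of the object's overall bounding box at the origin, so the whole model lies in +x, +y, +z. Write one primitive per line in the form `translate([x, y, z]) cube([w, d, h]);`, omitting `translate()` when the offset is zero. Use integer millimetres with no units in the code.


cube([3767, 136, 22]);
translate([0, 60, 22]) cube([3767, 16, 340]);
translate([0, 0, 362]) cube([3767, 136, 22]);


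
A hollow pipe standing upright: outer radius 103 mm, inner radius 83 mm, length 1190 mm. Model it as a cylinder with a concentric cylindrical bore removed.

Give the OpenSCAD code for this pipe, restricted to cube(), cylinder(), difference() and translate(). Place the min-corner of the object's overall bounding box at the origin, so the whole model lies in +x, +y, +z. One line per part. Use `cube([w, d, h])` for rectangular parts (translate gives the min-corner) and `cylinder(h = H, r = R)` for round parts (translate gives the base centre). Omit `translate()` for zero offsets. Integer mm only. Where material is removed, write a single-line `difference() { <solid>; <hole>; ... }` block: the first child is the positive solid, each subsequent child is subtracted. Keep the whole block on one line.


difference() { translate([103, 103, 0]) cylinder(h = 1190, r = 103); translate([103, 103, 0]) cylinder(h = 1190, r = 83); }


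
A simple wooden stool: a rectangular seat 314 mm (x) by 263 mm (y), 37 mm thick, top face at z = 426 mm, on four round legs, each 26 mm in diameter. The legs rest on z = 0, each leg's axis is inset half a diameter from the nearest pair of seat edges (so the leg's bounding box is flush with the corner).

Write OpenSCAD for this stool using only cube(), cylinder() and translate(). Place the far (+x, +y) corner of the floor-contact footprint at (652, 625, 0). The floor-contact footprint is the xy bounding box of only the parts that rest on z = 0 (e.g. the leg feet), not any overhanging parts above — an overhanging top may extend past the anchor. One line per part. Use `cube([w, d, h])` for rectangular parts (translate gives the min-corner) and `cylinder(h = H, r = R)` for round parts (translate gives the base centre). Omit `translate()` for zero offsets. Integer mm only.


translate([338, 362, 389]) cube([314, 263, 37]);
translate([351, 375, 0]) cylinder(h = 389, r = 13);
translate([639, 375, 0]) cylinder(h = 389, r = 13);
translate([351, 612, 0]) cylinder(h = 389, r = 13);
translate([639, 612, 0]) cylinder(h = 389, r = 13);


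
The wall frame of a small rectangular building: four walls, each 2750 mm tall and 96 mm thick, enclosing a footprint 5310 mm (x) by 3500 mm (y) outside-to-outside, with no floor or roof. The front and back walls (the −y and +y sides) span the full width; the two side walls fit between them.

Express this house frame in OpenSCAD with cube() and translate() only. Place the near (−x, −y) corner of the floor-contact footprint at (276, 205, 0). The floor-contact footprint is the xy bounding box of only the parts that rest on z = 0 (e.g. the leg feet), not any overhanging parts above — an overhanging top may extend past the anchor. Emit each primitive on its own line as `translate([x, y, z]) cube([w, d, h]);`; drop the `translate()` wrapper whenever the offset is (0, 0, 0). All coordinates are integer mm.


translate([276, 205, 0]) cube([5310, 96, 2750]);
translate([276, 3609, 0]) cube([5310, 96, 2750]);
translate([276, 301, 0]) cube([96, 3308, 2750]);
translate([5490, 301, 0]) cube([96, 3308, 2750]);


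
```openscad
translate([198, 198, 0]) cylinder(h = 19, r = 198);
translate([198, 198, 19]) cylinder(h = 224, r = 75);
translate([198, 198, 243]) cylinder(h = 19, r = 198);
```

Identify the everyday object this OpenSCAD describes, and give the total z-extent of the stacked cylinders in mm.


A spool. The overall height is 262 mm.

Three coaxial cylinders, large–small–large — a spool. Two 19 mm flanges and a 224 mm core give 19 + 224 + 19 = 262 mm.


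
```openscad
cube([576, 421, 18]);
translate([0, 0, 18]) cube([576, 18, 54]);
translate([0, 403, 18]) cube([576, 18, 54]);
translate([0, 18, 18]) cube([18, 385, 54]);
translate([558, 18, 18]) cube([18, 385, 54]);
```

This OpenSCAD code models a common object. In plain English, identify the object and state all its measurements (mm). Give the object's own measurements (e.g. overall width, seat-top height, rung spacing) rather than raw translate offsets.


An open-topped rectangular box: outside dimensions 576×421×72 mm, with a uniform wall and base thickness of 18 mm. The base is a full 576×421 slab on the floor; four walls sit on top of the base. The front and back walls (the −y and +y sides) span the full width; the two side walls fit between them.


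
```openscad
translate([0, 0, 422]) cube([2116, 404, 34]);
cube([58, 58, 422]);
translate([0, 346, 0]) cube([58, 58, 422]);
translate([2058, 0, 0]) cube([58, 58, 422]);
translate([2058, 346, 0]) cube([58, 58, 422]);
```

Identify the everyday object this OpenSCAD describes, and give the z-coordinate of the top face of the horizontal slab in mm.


A bench. The seat-top height is 456 mm.

A long slab on four corner posts — a bench. The slab sits at z = 422 with thickness 34, so the top is 422 + 34 = 456 mm.


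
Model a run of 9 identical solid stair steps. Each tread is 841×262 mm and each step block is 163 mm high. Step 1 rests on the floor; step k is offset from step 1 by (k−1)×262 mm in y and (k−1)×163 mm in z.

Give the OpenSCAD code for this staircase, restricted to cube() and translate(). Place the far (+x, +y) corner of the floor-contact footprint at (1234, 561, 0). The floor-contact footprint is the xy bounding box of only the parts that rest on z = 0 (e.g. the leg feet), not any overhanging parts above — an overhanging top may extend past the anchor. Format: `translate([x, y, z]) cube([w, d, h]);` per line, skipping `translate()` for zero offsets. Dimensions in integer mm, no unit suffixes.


translate([393, 299, 0]) cube([841, 262, 163]);
translate([393, 561, 163]) cube([841, 262, 163]);
translate([393, 823, 326]) cube([841, 262, 163]);
translate([393, 1085, 489]) cube([841, 262, 163]);
translate([393, 1347, 652]) cube([841, 262, 163]);
translate([393, 1609, 815]) cube([841, 262, 163]);
translate([393, 1871, 978]) cube([841, 262, 163]);
translate([393, 2133, 1141]) cube([841, 262, 163]);
translate([393, 2395, 1304]) cube([841, 262, 163]);


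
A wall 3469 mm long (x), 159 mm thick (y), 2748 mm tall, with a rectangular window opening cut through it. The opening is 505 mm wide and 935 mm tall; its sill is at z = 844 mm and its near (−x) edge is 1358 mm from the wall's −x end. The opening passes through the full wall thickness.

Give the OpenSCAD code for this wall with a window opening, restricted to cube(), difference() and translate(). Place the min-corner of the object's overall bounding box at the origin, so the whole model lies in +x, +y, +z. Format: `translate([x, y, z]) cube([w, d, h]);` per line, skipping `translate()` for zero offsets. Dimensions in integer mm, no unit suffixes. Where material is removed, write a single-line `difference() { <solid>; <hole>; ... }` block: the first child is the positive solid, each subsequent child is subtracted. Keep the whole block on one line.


difference() { cube([3469, 159, 2748]); translate([1358, 0, 844]) cube([505, 159, 935]); }


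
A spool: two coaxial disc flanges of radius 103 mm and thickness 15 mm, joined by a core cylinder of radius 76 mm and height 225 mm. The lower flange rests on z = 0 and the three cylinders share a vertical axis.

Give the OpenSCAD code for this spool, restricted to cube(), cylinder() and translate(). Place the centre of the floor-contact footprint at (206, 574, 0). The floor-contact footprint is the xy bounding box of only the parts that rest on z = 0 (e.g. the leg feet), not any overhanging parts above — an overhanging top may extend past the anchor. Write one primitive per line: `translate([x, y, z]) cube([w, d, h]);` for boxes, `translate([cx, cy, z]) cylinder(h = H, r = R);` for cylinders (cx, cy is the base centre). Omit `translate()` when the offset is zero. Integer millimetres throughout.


translate([206, 574, 0]) cylinder(h = 15, r = 103);
translate([206, 574, 15]) cylinder(h = 225, r = 76);
translate([206, 574, 240]) cylinder(h = 15, r = 103);


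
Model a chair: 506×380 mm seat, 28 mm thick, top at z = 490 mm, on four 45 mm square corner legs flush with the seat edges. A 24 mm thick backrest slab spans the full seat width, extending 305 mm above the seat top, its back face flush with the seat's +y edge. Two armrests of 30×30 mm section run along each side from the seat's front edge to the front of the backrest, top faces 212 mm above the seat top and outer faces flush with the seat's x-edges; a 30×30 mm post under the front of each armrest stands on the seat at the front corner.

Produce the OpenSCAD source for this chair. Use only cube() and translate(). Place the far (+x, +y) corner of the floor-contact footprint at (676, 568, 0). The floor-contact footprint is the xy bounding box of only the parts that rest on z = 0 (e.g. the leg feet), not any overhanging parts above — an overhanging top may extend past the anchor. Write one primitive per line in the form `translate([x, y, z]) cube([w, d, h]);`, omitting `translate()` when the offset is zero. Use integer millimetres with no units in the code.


translate([170, 188, 462]) cube([506, 380, 28]);
translate([170, 188, 0]) cube([45, 45, 462]);
translate([631, 188, 0]) cube([45, 45, 462]);
translate([170, 523, 0]) cube([45, 45, 462]);
translate([631, 523, 0]) cube([45, 45, 462]);
translate([170, 544, 490]) cube([506, 24, 305]);
translate([170, 188, 672]) cube([30, 356, 30]);
translate([646, 188, 672]) cube([30, 356, 30]);
translate([170, 188, 490]) cube([30, 30, 182]);
translate([646, 188, 490]) cube([30, 30, 182]);


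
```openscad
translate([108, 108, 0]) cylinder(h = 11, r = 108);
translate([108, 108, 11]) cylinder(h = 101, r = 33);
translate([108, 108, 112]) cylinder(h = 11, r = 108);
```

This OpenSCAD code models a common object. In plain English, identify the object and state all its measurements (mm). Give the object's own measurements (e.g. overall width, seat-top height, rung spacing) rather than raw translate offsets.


A spool: two coaxial disc flanges of radius 108 mm and thickness 11 mm, joined by a core cylinder of radius 33 mm and height 101 mm. The lower flange rests on z = 0 and the three cylinders share a vertical axis.


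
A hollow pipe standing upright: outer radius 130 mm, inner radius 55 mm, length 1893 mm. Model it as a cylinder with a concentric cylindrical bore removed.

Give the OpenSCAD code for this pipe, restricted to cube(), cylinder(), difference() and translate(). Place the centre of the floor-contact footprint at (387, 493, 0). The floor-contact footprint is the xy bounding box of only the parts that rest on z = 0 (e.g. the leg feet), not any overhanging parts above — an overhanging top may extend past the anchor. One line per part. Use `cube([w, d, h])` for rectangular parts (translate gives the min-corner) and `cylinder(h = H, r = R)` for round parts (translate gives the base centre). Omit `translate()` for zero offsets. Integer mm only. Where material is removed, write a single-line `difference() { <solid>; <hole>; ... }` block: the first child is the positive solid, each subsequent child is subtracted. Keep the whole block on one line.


difference() { translate([387, 493, 0]) cylinder(h = 1893, r = 130); translate([387, 493, 0]) cylinder(h = 1893, r = 55); }


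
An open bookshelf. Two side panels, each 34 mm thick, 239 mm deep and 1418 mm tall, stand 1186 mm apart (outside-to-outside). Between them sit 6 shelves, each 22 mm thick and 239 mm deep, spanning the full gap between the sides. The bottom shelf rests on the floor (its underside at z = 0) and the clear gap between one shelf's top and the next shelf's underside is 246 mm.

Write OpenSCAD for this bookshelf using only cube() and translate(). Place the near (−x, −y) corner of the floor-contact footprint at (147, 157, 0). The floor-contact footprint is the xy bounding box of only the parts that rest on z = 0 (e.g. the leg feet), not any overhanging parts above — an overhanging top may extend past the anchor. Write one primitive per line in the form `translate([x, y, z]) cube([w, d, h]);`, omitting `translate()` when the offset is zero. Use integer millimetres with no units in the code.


translate([147, 157, 0]) cube([34, 239, 1418]);
translate([1299, 157, 0]) cube([34, 239, 1418]);
translate([181, 157, 0]) cube([1118, 239, 22]);
translate([181, 157, 268]) cube([1118, 239, 22]);
translate([181, 157, 536]) cube([1118, 239, 22]);
translate([181, 157, 804]) cube([1118, 239, 22]);
translate([181, 157, 1072]) cube([1118, 239, 22]);
translate([181, 157, 1340]) cube([1118, 239, 22]);


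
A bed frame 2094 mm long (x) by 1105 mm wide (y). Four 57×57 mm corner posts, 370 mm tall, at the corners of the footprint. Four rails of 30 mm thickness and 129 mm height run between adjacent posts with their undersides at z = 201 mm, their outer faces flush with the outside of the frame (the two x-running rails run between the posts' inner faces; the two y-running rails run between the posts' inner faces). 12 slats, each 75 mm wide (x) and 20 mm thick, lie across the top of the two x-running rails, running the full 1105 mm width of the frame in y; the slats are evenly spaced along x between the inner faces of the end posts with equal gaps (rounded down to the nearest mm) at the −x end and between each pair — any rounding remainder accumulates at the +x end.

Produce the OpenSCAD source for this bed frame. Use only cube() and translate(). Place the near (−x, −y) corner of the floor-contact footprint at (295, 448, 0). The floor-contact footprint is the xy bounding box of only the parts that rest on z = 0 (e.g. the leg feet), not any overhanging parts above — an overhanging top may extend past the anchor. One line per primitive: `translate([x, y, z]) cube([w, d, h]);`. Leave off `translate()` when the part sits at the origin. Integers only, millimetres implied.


translate([295, 448, 0]) cube([57, 57, 370]);
translate([295, 1496, 0]) cube([57, 57, 370]);
translate([2332, 448, 0]) cube([57, 57, 370]);
translate([2332, 1496, 0]) cube([57, 57, 370]);
translate([352, 448, 201]) cube([1980, 30, 129]);
translate([352, 1523, 201]) cube([1980, 30, 129]);
translate([295, 505, 201]) cube([30, 991, 129]);
translate([2359, 505, 201]) cube([30, 991, 129]);
translate([435, 448, 330]) cube([75, 1105, 20]);
translate([593, 448, 330]) cube([75, 1105, 20]);
translate([751, 448, 330]) cube([75, 1105, 20]);
translate([909, 448, 330]) cube([75, 1105, 20]);
translate([1067, 448, 330]) cube([75, 1105, 20]);
translate([1225, 448, 330]) cube([75, 1105, 20]);
translate([1383, 448, 330]) cube([75, 1105, 20]);
translate([1541, 448, 330]) cube([75, 1105, 20]);
translate([1699, 448, 330]) cube([75, 1105, 20]);
translate([1857, 448, 330]) cube([75, 1105, 20]);
translate([2015, 448, 330]) cube([75, 1105, 20]);
translate([2173, 448, 330]) cube([75, 1105, 20]);


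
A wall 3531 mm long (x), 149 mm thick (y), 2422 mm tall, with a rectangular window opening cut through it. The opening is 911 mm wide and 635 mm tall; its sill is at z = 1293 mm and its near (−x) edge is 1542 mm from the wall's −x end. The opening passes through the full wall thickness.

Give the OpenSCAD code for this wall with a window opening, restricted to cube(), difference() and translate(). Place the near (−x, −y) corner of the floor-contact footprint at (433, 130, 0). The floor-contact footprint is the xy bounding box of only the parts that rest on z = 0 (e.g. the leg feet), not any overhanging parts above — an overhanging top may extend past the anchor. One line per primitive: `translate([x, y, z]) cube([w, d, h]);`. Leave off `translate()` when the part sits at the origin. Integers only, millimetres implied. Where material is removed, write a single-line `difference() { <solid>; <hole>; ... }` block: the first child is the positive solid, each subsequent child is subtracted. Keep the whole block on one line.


difference() { translate([433, 130, 0]) cube([3531, 149, 2422]); translate([1975, 130, 1293]) cube([911, 149, 635]); }


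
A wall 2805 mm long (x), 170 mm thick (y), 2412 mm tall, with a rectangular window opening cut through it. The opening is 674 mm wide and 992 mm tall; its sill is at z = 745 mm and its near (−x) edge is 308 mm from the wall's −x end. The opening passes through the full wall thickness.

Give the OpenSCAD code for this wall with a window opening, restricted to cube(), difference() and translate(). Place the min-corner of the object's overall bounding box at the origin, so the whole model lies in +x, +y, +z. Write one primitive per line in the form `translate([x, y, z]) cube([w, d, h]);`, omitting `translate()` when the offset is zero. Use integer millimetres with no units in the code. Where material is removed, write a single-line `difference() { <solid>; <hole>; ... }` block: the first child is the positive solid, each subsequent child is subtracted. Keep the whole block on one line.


difference() { cube([2805, 170, 2412]); translate([308, 0, 745]) cube([674, 170, 992]); }


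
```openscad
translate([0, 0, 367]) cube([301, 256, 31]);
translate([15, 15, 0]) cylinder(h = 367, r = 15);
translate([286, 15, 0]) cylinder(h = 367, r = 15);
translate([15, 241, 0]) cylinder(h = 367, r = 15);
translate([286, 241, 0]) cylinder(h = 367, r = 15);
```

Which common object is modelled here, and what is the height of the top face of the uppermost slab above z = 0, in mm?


A stool. The seat height is 398 mm.

A 301×256×31 slab at z = 367 on four corner cylinders — a stool. The seat top is 367 + 31 = 398 mm.


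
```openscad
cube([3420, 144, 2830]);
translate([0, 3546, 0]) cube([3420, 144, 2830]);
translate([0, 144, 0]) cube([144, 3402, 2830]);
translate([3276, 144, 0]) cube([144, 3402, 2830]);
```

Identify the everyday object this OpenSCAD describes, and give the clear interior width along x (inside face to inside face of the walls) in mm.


A house (or room) frame. The interior width is 3132 mm.

Four 2830 mm walls enclosing a rectangle with no floor or roof — a room or house frame. Outside width is 3420 mm and wall thickness is 144 mm, so the interior width is 3420 − 2 × 144 = 3132 mm.


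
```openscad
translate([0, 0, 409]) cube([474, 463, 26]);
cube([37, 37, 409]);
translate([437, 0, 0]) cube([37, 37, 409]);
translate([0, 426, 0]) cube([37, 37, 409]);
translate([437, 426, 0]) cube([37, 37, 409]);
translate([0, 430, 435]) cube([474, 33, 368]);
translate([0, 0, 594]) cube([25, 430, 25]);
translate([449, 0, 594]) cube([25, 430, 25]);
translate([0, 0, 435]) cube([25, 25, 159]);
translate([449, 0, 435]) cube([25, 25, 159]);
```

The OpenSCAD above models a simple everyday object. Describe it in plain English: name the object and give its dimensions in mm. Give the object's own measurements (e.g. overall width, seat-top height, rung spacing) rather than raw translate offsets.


A chair. The seat is a 474×463×26 mm slab with its top at z = 435 mm, on four 37×37 mm corner legs (flush with the seat edges, standing on z = 0). A flat backrest 33 mm thick, 368 mm tall, spans the full seat width and rises from the seat top along its +y edge, rear face flush with the rear of the seat. Two armrests of 25×25 mm section run along each side from the seat's front edge to the front of the backrest, top faces 184 mm above the seat top and outer faces flush with the seat's x-edges; a 25×25 mm post under the front of each armrest stands on the seat at the front corner.


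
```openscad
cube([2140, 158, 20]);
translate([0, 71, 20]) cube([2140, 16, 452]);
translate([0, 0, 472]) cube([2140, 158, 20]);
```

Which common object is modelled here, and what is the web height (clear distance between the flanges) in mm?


An I-beam. The web height is 452 mm.

Two wide flanges with a thin centred web — an I-beam. Overall 492 mm minus two 20 mm flanges gives a web of 492 − 2·20 = 452 mm.


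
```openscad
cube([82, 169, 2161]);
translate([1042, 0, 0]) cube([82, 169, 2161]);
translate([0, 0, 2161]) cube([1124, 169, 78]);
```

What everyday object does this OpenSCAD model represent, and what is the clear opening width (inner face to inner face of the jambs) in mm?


A door frame. The clear opening width is 960 mm.

Two 2161 mm tall posts with a header on top — a door frame. The left jamb is 82 mm wide at x = 0; the right jamb starts at x = 1042. The clear opening is 1042 − 82 = 960 mm.


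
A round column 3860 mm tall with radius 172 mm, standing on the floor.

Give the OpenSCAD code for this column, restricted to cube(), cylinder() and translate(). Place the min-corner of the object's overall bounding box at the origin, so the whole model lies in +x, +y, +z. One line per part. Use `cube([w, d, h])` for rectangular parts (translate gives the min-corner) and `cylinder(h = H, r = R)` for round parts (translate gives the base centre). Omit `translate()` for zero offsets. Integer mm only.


translate([172, 172, 0]) cylinder(h = 3860, r = 172);


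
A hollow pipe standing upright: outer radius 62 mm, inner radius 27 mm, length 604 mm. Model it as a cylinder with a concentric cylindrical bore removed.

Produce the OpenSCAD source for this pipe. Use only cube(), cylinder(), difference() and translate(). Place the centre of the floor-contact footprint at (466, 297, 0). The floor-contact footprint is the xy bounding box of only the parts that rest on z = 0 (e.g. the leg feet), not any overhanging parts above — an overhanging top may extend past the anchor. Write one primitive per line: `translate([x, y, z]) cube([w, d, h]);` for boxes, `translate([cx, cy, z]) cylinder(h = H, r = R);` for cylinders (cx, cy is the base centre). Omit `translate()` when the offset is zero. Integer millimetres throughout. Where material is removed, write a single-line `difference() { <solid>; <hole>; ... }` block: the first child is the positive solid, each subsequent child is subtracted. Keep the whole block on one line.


difference() { translate([466, 297, 0]) cylinder(h = 604, r = 62); translate([466, 297, 0]) cylinder(h = 604, r = 27); }


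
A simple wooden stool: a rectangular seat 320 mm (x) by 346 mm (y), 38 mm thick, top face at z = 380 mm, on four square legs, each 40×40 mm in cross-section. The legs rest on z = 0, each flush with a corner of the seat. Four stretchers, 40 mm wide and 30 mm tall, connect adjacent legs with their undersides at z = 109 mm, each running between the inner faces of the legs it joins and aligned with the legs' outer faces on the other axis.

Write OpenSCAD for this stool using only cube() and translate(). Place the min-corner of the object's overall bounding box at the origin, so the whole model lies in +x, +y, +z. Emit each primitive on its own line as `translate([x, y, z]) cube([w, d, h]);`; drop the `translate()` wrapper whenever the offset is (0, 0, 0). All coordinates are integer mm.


// leg_h = 380 - 38 = 342
// stretcher span = 320 - 2*40 = 240
translate([0, 0, 342]) cube([320, 346, 38]);
cube([40, 40, 342]);
translate([280, 0, 0]) cube([40, 40, 342]);
translate([0, 306, 0]) cube([40, 40, 342]);
translate([280, 306, 0]) cube([40, 40, 342]);
translate([40, 0, 109]) cube([240, 40, 30]);
translate([40, 306, 109]) cube([240, 40, 30]);
translate([0, 40, 109]) cube([40, 266, 30]);
translate([280, 40, 109]) cube([40, 266, 30]);


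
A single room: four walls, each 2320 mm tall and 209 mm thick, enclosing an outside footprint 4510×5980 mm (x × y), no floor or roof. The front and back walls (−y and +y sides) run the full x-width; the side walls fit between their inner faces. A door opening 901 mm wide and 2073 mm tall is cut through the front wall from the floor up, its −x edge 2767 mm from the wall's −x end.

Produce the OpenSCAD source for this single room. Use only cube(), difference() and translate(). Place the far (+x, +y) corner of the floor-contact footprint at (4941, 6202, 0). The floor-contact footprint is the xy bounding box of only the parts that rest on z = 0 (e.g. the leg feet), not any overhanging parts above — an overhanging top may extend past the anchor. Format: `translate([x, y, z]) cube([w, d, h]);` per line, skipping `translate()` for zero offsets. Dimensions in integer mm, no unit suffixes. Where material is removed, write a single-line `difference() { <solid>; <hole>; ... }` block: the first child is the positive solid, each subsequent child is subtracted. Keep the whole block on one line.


difference() { translate([431, 222, 0]) cube([4510, 209, 2320]); translate([3198, 222, 0]) cube([901, 209, 2073]); }
translate([431, 5993, 0]) cube([4510, 209, 2320]);
translate([431, 431, 0]) cube([209, 5562, 2320]);
translate([4732, 431, 0]) cube([209, 5562, 2320]);
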